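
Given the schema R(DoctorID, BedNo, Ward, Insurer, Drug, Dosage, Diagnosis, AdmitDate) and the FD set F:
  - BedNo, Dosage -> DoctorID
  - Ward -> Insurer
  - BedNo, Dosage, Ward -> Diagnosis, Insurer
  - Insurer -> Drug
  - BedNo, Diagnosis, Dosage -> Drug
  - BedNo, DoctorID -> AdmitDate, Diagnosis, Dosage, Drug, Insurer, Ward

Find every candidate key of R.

Attributes never on any right-hand side: {BedNo} — every candidate key must contain it.
{BedNo, DoctorID}⁺ = {AdmitDate, BedNo, Diagnosis, DoctorID, Dosage, Drug, Insurer, Ward} — all of the relation — so {BedNo, DoctorID} is a candidate key.
{BedNo, Dosage}⁺ = {AdmitDate, BedNo, Diagnosis, DoctorID, Dosage, Drug, Insurer, Ward} — all of the relation — so {BedNo, Dosage} is a candidate key.
No proper subset of any of these is a key, and no other minimal superkey exists.

{BedNo, DoctorID}, {BedNo, Dosage}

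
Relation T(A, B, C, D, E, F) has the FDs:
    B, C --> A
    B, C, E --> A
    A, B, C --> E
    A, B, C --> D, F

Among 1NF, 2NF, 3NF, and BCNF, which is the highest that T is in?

BCNF

Candidate key: {B, C}. Prime attributes: {B, C}.
The left-hand side of every FD is a superkey, so BCNF is satisfied.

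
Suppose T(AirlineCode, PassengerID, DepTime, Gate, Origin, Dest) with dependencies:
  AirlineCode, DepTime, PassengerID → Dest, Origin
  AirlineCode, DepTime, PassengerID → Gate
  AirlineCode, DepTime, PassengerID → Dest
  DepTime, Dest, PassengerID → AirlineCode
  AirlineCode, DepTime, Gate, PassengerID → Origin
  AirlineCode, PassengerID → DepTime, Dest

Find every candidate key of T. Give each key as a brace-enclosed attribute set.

{AirlineCode, PassengerID}, {DepTime, Dest, PassengerID}

Attributes never on any right-hand side: {PassengerID} — every candidate key must contain it.
Closure of {AirlineCode, PassengerID} is {AirlineCode, DepTime, Dest, Gate, Origin, PassengerID}, the whole schema; {AirlineCode, PassengerID} is a candidate key.
Closure of {DepTime, Dest, PassengerID} is {AirlineCode, DepTime, Dest, Gate, Origin, PassengerID}, the whole schema; {DepTime, Dest, PassengerID} is a candidate key.
These are minimal and exhaustive — every other superkey contains one of them.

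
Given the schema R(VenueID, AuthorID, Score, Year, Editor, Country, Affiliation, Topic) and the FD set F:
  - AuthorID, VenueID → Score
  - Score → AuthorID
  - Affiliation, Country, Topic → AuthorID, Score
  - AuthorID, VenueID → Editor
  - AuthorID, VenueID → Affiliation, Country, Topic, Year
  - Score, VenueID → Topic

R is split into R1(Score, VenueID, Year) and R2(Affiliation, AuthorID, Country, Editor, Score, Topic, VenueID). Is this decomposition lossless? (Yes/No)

Yes

The shared attributes are {Score, VenueID} and {Score, VenueID}⁺ = {Affiliation, AuthorID, Country, Editor, Score, Topic, VenueID, Year}.
This includes all of R1, so the common attributes are a superkey of R1 — the join is lossless.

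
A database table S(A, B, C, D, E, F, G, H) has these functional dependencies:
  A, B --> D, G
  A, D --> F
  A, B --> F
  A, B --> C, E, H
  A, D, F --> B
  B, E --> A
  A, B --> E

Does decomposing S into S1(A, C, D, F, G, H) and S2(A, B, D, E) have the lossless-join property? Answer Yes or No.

Common attributes: {A, D}; their closure is {A, B, C, D, E, F, G, H}.
This includes all of S1, so the common attributes are a superkey of S1 — the join is lossless.

Yes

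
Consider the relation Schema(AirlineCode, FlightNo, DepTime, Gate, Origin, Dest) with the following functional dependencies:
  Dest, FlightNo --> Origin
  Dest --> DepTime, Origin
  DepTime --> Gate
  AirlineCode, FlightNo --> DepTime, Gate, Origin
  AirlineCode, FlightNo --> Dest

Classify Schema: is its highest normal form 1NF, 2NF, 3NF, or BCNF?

2NF

Candidate key: {AirlineCode, FlightNo}. Prime attributes: {AirlineCode, FlightNo}.
Dest, FlightNo --> Origin breaks BCNF: {Dest, FlightNo}⁺ = {DepTime, Dest, FlightNo, Gate, Origin}, so {Dest, FlightNo} is not a superkey.
Dest, FlightNo --> Origin has non-prime {Origin} on the right and a non-superkey on the left, so 3NF fails.
No non-prime attribute depends on a proper subset of any candidate key, so 2NF holds.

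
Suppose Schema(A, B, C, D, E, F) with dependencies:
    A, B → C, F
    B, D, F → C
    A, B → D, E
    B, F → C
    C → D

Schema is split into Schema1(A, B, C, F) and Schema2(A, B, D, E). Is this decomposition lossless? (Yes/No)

Common attributes: {A, B}; their closure is {A, B, C, D, E, F}.
Since Schema1 ⊆ {A, B, C, D, E, F}, the intersection is a superkey of Schema1; the decomposition is lossless.

Yes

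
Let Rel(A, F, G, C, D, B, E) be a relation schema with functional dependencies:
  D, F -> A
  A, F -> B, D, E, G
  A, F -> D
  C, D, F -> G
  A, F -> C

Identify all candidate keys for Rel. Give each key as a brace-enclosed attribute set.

Attributes never on any right-hand side: {F} — every candidate key must contain it.
{A, F}⁺ = {A, B, C, D, E, F, G}, which is every attribute, so {A, F} is a candidate key.
{D, F}⁺ = {A, B, C, D, E, F, G}, which is every attribute, so {D, F} is a candidate key.
Any other superkey properly contains one of these, so there are no further candidate keys.

{A, F}, {D, F}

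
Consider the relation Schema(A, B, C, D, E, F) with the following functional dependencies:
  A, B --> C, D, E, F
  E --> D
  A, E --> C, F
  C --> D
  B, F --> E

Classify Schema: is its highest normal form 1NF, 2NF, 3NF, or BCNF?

Candidate key: {A, B}. Prime attributes: {A, B}.
E --> D breaks BCNF: {E}⁺ = {D, E}, so {E} is not a superkey.
E --> D determines the non-prime attribute {D} from a non-superkey — 3NF is violated.
No non-prime attribute depends on a proper subset of any candidate key, so 2NF holds.

2NF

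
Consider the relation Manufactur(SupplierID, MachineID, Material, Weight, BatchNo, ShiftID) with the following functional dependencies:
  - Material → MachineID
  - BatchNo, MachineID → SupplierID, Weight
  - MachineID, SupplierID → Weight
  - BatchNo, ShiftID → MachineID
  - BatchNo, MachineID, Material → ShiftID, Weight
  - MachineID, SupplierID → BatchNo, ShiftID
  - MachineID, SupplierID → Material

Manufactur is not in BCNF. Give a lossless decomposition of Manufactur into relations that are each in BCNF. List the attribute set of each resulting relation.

{BatchNo, Material, ShiftID, SupplierID, Weight}; {MachineID, Material}

Candidate keys of the original relation: {BatchNo, MachineID}, {BatchNo, Material}, {BatchNo, ShiftID}, {MachineID, SupplierID}, {Material, SupplierID}.
{BatchNo, MachineID, Material, ShiftID, SupplierID, Weight}: {Material} determines {MachineID, Material} here but is not a superkey — split on Material → MachineID, giving {MachineID, Material} and {BatchNo, Material, ShiftID, SupplierID, Weight}.
{MachineID, Material} has no BCNF violation.
{BatchNo, Material, ShiftID, SupplierID, Weight} has no BCNF violation.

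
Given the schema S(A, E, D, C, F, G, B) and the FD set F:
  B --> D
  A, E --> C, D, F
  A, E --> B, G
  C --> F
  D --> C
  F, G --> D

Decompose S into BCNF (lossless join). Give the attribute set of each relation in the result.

{A, B, E, G}; {B, D}; {C, D}; {C, F}

Candidate key of the original relation: {A, E}.
Within {A, B, C, D, E, F, G}: {B}⁺ ∩ {A, B, C, D, E, F, G} = {B, C, D, F}, not the whole set, so B --> C, D, F violates BCNF; decompose into {B, C, D, F} and {A, B, E, G}.
Within {B, C, D, F}: {C}⁺ ∩ {B, C, D, F} = {C, F}, not the whole set, so C --> F violates BCNF; decompose into {C, F} and {B, C, D}.
{C, F} has no BCNF violation.
Within {B, C, D}: {D}⁺ ∩ {B, C, D} = {C, D}, not the whole set, so D --> C violates BCNF; decompose into {C, D} and {B, D}.
{C, D} has no BCNF violation.
{B, D} has no BCNF violation.
{A, B, E, G} has no BCNF violation.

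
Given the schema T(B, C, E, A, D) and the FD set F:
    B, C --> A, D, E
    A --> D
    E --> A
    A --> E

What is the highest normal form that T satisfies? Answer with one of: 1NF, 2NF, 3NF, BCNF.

Candidate key: {B, C}. Prime attributes: {B, C}.
For A --> D we have {A}⁺ = {A, D, E}; {A} is not a superkey, so BCNF fails.
Because {D} is non-prime and the left side of A --> D is not a superkey, the relation is not in 3NF.
Checking every proper subset of each key, none determines a non-prime attribute — 2NF is satisfied.

2NF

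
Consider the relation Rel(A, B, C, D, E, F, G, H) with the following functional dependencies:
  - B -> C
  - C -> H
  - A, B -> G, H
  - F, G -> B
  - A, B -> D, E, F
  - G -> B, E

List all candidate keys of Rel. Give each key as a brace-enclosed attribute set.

{A} never appears on the right of any FD, so every key must include it.
{A, B}⁺ = {A, B, C, D, E, F, G, H}, which is every attribute, so {A, B} is a candidate key.
{A, G}⁺ = {A, B, C, D, E, F, G, H}, which is every attribute, so {A, G} is a candidate key.
These are minimal and exhaustive — every other superkey contains one of them.

{A, B}, {A, G}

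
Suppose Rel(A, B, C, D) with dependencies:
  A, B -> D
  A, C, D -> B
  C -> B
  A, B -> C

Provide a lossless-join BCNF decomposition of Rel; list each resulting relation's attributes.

Candidate keys of the original relation: {A, B}, {A, C}.
{A, B, C, D}: {C} determines {B, C} here but is not a superkey — split on C -> B, giving {B, C} and {A, C, D}.
{B, C}: every determinant is a superkey — BCNF.
{A, C, D}: every determinant is a superkey — BCNF.

{A, C, D}; {B, C}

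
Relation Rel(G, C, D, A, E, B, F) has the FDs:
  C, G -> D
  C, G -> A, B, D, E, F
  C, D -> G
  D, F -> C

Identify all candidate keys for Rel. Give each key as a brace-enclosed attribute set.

{C, D}, {C, G}, {D, F}

{C, D}⁺ = {A, B, C, D, E, F, G}, which is every attribute, so {C, D} is a candidate key.
{C, G}⁺ = {A, B, C, D, E, F, G}, which is every attribute, so {C, G} is a candidate key.
{D, F}⁺ = {A, B, C, D, E, F, G}, which is every attribute, so {D, F} is a candidate key.
No proper subset of any of these is a key, and no other minimal superkey exists.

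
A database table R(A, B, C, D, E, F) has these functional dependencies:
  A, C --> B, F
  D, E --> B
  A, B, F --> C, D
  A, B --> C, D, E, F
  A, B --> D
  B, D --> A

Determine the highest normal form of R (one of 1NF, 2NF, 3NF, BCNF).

Candidate keys: {A, B}, {A, C}, {B, D}, {D, E}. Prime attributes: {A, B, C, D, E}.
The left-hand side of every FD is a superkey, so BCNF is satisfied.

BCNF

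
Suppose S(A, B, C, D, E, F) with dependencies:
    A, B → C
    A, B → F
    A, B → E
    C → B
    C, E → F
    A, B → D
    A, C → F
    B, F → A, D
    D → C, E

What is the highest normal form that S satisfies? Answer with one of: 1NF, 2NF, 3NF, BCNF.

Candidate keys: {A, B}, {A, C}, {B, F}, {C, E}, {C, F}, {D}. Prime attributes: {A, B, C, D, E, F}.
C → B: {C}⁺ = {B, C}, which is not all of the attributes, so the left side is not a superkey — BCNF is violated.
Since {B} ⊆ prime attributes and every other non-superkey FD also has a prime right side, the schema is in 3NF.

3NF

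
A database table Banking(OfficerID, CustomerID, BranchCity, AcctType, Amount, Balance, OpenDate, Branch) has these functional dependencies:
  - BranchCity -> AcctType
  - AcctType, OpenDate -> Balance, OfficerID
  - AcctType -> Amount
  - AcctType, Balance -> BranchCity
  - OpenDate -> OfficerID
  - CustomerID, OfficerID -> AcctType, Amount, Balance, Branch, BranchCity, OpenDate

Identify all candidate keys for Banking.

{CustomerID} never appears on the right of any FD, so every key must include it.
{CustomerID, OfficerID}⁺ = {AcctType, Amount, Balance, Branch, BranchCity, CustomerID, OfficerID, OpenDate} — all of the relation — so {CustomerID, OfficerID} is a candidate key.
{CustomerID, OpenDate}⁺ = {AcctType, Amount, Balance, Branch, BranchCity, CustomerID, OfficerID, OpenDate} — all of the relation — so {CustomerID, OpenDate} is a candidate key.
These are minimal and exhaustive — every other superkey contains one of them.

{CustomerID, OfficerID}, {CustomerID, OpenDate}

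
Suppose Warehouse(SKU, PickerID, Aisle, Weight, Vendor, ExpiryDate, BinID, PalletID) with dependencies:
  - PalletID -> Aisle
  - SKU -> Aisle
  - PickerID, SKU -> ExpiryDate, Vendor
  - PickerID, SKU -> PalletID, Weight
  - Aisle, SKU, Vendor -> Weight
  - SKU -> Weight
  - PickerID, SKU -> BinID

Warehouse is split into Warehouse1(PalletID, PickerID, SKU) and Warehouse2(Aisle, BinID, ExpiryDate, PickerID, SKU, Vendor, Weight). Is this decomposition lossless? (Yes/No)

Yes

Common attributes: {PickerID, SKU}; their closure is {Aisle, BinID, ExpiryDate, PalletID, PickerID, SKU, Vendor, Weight}.
Since Warehouse1 ⊆ {Aisle, BinID, ExpiryDate, PalletID, PickerID, SKU, Vendor, Weight}, the intersection is a superkey of Warehouse1; the decomposition is lossless.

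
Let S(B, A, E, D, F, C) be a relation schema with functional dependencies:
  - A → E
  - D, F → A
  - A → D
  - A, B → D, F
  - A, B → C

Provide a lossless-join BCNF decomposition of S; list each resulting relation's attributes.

Candidate keys of the original relation: {A, B}, {B, D, F}.
In {A, B, C, D, E, F}, {A} is not a superkey ({A}⁺ restricted to this set is {A, D, E}), so split on A → D, E into {A, D, E} and {A, B, C, F}.
{A, D, E}: every determinant is a superkey — BCNF.
{A, B, C, F}: every determinant is a superkey — BCNF.

{A, B, C, F}; {A, D, E}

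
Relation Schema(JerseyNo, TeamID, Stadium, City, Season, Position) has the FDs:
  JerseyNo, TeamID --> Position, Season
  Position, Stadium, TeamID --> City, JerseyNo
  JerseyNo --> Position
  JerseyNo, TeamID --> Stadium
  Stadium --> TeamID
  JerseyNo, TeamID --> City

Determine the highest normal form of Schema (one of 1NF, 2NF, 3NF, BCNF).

Candidate keys: {JerseyNo, Stadium}, {JerseyNo, TeamID}, {Position, Stadium}. Prime attributes: {JerseyNo, Position, Stadium, TeamID}.
For JerseyNo --> Position we have {JerseyNo}⁺ = {JerseyNo, Position}; {JerseyNo} is not a superkey, so BCNF fails.
But every attribute on its right side ({Position}) is prime, and the same holds for every other non-superkey FD, so 3NF still holds.

3NF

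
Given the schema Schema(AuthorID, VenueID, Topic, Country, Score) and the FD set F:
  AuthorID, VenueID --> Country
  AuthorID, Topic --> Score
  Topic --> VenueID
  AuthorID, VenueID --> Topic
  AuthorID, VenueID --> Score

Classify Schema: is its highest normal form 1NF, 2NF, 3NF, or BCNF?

3NF

Candidate keys: {AuthorID, Topic}, {AuthorID, VenueID}. Prime attributes: {AuthorID, Topic, VenueID}.
Topic --> VenueID breaks BCNF: {Topic}⁺ = {Topic, VenueID}, so {Topic} is not a superkey.
But every attribute on its right side ({VenueID}) is prime, and the same holds for every other non-superkey FD, so 3NF still holds.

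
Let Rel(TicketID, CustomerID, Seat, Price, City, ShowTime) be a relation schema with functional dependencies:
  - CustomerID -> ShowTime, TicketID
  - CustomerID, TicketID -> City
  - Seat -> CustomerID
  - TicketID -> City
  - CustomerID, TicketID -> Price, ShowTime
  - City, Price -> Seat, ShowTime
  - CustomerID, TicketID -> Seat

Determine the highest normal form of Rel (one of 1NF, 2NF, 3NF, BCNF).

Candidate keys: {City, Price}, {CustomerID}, {Price, TicketID}, {Seat}. Prime attributes: {City, CustomerID, Price, Seat, TicketID}.
For TicketID -> City we have {TicketID}⁺ = {City, TicketID}; {TicketID} is not a superkey, so BCNF fails.
Its right-hand attributes {City} are all prime, as are those of every other non-superkey FD — the relation is in 3NF.

3NF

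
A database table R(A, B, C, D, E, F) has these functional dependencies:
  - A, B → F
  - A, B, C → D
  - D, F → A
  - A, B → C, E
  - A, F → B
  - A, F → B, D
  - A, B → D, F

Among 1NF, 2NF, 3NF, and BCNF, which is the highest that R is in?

BCNF

Candidate keys: {A, B}, {A, F}, {D, F}. Prime attributes: {A, B, D, F}.
Every FD has a superkey on the left, so the relation is in BCNF.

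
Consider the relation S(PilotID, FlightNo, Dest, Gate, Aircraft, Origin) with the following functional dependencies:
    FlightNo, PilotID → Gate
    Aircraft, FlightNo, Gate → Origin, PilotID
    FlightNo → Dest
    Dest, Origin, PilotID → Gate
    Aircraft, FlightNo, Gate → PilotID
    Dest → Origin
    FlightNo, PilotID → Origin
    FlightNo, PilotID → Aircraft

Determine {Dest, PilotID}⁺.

{Dest, Gate, Origin, PilotID}

Start with {Dest, PilotID}.
Dest → Origin applies; add {Origin} → now {Dest, Origin, PilotID}.
Dest, Origin, PilotID → Gate applies; add {Gate} → now {Dest, Gate, Origin, PilotID}.
No further FD applies.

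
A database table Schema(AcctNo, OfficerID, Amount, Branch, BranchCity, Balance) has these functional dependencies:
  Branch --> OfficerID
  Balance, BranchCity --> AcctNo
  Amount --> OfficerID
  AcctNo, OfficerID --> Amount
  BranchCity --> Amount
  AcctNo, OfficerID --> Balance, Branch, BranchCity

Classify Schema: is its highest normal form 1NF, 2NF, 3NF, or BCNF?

3NF

Candidate keys: {AcctNo, Amount}, {AcctNo, Branch}, {AcctNo, BranchCity}, {AcctNo, OfficerID}, {Balance, BranchCity}. Prime attributes: {AcctNo, Amount, Balance, Branch, BranchCity, OfficerID}.
Branch --> OfficerID: {Branch}⁺ = {Branch, OfficerID}, which is not all of the attributes, so the left side is not a superkey — BCNF is violated.
Since {OfficerID} ⊆ prime attributes and every other non-superkey FD also has a prime right side, the schema is in 3NF.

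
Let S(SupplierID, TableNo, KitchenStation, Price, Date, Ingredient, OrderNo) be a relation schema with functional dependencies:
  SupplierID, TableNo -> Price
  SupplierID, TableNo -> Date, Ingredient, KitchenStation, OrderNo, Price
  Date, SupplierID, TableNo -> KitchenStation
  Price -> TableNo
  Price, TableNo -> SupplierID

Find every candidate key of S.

{Price}, {SupplierID, TableNo}

{Price}⁺ = {Date, Ingredient, KitchenStation, OrderNo, Price, SupplierID, TableNo} — all of the relation — so {Price} is a candidate key.
{SupplierID, TableNo}⁺ = {Date, Ingredient, KitchenStation, OrderNo, Price, SupplierID, TableNo} — all of the relation — so {SupplierID, TableNo} is a candidate key.
Any other superkey properly contains one of these, so there are no further candidate keys.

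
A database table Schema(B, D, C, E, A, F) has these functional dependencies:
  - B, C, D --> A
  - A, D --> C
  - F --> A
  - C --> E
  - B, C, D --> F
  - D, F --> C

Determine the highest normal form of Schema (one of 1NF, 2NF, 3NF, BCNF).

1NF

Candidate keys: {A, B, D}, {B, C, D}, {B, D, F}. Prime attributes: {A, B, C, D, F}.
For A, D --> C we have {A, D}⁺ = {A, C, D, E}; {A, D} is not a superkey, so BCNF fails.
C --> E determines the non-prime attribute {E} from a non-superkey — 3NF is violated.
{A, D} is a proper subset of the key {A, B, D}, and {A, D}⁺ contains the non-prime attribute {E} — a partial dependency, so 2NF is violated.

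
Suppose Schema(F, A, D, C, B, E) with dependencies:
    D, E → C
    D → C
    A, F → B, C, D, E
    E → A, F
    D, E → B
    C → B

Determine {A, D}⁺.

Start with {A, D}.
D → C applies; add {C} → now {A, C, D}.
C → B applies; add {B} → now {A, B, C, D}.
No further FD applies.

{A, B, C, D}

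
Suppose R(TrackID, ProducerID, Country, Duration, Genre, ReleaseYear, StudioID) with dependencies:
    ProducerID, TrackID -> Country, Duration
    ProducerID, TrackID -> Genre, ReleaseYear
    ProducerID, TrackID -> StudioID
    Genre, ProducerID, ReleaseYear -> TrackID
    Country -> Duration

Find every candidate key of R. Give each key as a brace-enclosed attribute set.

{Genre, ProducerID, ReleaseYear}, {ProducerID, TrackID}

{ProducerID} never appears on the right of any FD, so every key must include it.
{ProducerID, TrackID} is a candidate key since {ProducerID, TrackID}⁺ = {Country, Duration, Genre, ProducerID, ReleaseYear, StudioID, TrackID} covers every attribute.
{Genre, ProducerID, ReleaseYear} is a candidate key since {Genre, ProducerID, ReleaseYear}⁺ = {Country, Duration, Genre, ProducerID, ReleaseYear, StudioID, TrackID} covers every attribute.
Any other superkey properly contains one of these, so there are no further candidate keys.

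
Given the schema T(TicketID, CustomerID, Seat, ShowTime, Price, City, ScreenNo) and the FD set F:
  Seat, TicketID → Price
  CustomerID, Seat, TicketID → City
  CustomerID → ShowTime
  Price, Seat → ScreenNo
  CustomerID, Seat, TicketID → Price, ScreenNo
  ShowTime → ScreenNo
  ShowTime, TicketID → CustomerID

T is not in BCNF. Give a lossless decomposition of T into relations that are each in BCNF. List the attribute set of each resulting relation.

Candidate keys of the original relation: {CustomerID, Seat, TicketID}, {Seat, ShowTime, TicketID}.
In {City, CustomerID, Price, ScreenNo, Seat, ShowTime, TicketID}, {Seat, TicketID} is not a superkey ({Seat, TicketID}⁺ restricted to this set is {Price, ScreenNo, Seat, TicketID}), so split on Seat, TicketID → Price, ScreenNo into {Price, ScreenNo, Seat, TicketID} and {City, CustomerID, Seat, ShowTime, TicketID}.
In {Price, ScreenNo, Seat, TicketID}, {Price, Seat} is not a superkey ({Price, Seat}⁺ restricted to this set is {Price, ScreenNo, Seat}), so split on Price, Seat → ScreenNo into {Price, ScreenNo, Seat} and {Price, Seat, TicketID}.
{Price, ScreenNo, Seat} is in BCNF.
{Price, Seat, TicketID} is in BCNF.
In {City, CustomerID, Seat, ShowTime, TicketID}, {CustomerID} is not a superkey ({CustomerID}⁺ restricted to this set is {CustomerID, ShowTime}), so split on CustomerID → ShowTime into {CustomerID, ShowTime} and {City, CustomerID, Seat, TicketID}.
{CustomerID, ShowTime} is in BCNF.
{City, CustomerID, Seat, TicketID} is in BCNF.

{City, CustomerID, Seat, TicketID}; {CustomerID, ShowTime}; {Price, ScreenNo, Seat}; {Price, Seat, TicketID}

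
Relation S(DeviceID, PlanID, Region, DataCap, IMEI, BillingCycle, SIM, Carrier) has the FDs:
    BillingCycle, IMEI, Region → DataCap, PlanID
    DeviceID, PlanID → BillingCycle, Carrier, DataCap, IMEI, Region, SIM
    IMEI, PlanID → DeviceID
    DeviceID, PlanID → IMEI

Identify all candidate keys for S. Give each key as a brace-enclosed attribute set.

{DeviceID, PlanID} is a candidate key since {DeviceID, PlanID}⁺ = {BillingCycle, Carrier, DataCap, DeviceID, IMEI, PlanID, Region, SIM} covers every attribute.
{IMEI, PlanID} is a candidate key since {IMEI, PlanID}⁺ = {BillingCycle, Carrier, DataCap, DeviceID, IMEI, PlanID, Region, SIM} covers every attribute.
{BillingCycle, IMEI, Region} is a candidate key since {BillingCycle, IMEI, Region}⁺ = {BillingCycle, Carrier, DataCap, DeviceID, IMEI, PlanID, Region, SIM} covers every attribute.
No proper subset of any of these is a key, and no other minimal superkey exists.

{BillingCycle, IMEI, Region}, {DeviceID, PlanID}, {IMEI, PlanID}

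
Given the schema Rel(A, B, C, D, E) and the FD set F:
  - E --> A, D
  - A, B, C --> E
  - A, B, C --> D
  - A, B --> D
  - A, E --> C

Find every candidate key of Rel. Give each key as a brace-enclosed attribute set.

{A, B, C}, {B, E}

{B} never appears on the right of any FD, so every key must include it.
Closure of {B, E} is {A, B, C, D, E}, the whole schema; {B, E} is a candidate key.
Closure of {A, B, C} is {A, B, C, D, E}, the whole schema; {A, B, C} is a candidate key.
These are minimal and exhaustive — every other superkey contains one of them.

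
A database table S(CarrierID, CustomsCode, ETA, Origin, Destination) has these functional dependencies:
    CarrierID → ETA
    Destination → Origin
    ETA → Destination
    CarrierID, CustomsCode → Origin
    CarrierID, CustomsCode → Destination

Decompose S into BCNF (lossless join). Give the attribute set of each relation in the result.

{CarrierID, CustomsCode}; {CarrierID, ETA}; {Destination, ETA}; {Destination, Origin}

Candidate key of the original relation: {CarrierID, CustomsCode}.
Within {CarrierID, CustomsCode, Destination, ETA, Origin}: {CarrierID}⁺ ∩ {CarrierID, CustomsCode, Destination, ETA, Origin} = {CarrierID, Destination, ETA, Origin}, not the whole set, so CarrierID → Destination, ETA, Origin violates BCNF; decompose into {CarrierID, Destination, ETA, Origin} and {CarrierID, CustomsCode}.
Within {CarrierID, Destination, ETA, Origin}: {Destination}⁺ ∩ {CarrierID, Destination, ETA, Origin} = {Destination, Origin}, not the whole set, so Destination → Origin violates BCNF; decompose into {Destination, Origin} and {CarrierID, Destination, ETA}.
{Destination, Origin}: every determinant is a superkey — BCNF.
Within {CarrierID, Destination, ETA}: {ETA}⁺ ∩ {CarrierID, Destination, ETA} = {Destination, ETA}, not the whole set, so ETA → Destination violates BCNF; decompose into {Destination, ETA} and {CarrierID, ETA}.
{Destination, ETA}: every determinant is a superkey — BCNF.
{CarrierID, ETA}: every determinant is a superkey — BCNF.
{CarrierID, CustomsCode}: every determinant is a superkey — BCNF.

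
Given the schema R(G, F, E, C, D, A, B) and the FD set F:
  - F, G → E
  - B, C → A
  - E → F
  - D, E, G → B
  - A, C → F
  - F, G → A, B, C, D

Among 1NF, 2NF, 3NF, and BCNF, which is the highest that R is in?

3NF

Candidate keys: {A, C, G}, {B, C, G}, {E, G}, {F, G}. Prime attributes: {A, B, C, E, F, G}.
For B, C → A we have {B, C}⁺ = {A, B, C, F}; {B, C} is not a superkey, so BCNF fails.
Since {A} ⊆ prime attributes and every other non-superkey FD also has a prime right side, the schema is in 3NF.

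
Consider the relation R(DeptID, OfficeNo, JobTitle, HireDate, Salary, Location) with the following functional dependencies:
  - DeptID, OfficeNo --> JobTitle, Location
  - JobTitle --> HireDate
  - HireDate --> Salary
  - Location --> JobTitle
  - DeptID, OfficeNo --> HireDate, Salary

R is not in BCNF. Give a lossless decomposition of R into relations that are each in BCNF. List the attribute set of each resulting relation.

Candidate key of the original relation: {DeptID, OfficeNo}.
Within {DeptID, HireDate, JobTitle, Location, OfficeNo, Salary}: {JobTitle}⁺ ∩ {DeptID, HireDate, JobTitle, Location, OfficeNo, Salary} = {HireDate, JobTitle, Salary}, not the whole set, so JobTitle --> HireDate, Salary violates BCNF; decompose into {HireDate, JobTitle, Salary} and {DeptID, JobTitle, Location, OfficeNo}.
Within {HireDate, JobTitle, Salary}: {HireDate}⁺ ∩ {HireDate, JobTitle, Salary} = {HireDate, Salary}, not the whole set, so HireDate --> Salary violates BCNF; decompose into {HireDate, Salary} and {HireDate, JobTitle}.
{HireDate, Salary}: every determinant is a superkey — BCNF.
{HireDate, JobTitle}: every determinant is a superkey — BCNF.
Within {DeptID, JobTitle, Location, OfficeNo}: {Location}⁺ ∩ {DeptID, JobTitle, Location, OfficeNo} = {JobTitle, Location}, not the whole set, so Location --> JobTitle violates BCNF; decompose into {JobTitle, Location} and {DeptID, Location, OfficeNo}.
{JobTitle, Location}: every determinant is a superkey — BCNF.
{DeptID, Location, OfficeNo}: every determinant is a superkey — BCNF.

{DeptID, Location, OfficeNo}; {HireDate, JobTitle}; {HireDate, Salary}; {JobTitle, Location}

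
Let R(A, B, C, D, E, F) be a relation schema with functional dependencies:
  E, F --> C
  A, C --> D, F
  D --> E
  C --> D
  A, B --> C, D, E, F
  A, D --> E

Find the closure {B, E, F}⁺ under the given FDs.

{B, C, D, E, F}

Start with {B, E, F}.
E, F --> C applies; add {C} → now {B, C, E, F}.
C --> D applies; add {D} → now {B, C, D, E, F}.
No further FD applies.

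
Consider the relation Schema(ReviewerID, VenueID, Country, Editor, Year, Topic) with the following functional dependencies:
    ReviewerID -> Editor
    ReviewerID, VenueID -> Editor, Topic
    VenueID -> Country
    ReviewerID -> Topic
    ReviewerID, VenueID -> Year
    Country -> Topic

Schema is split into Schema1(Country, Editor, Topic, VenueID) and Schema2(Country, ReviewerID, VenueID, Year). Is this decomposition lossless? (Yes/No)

The shared attributes are {Country, VenueID} and {Country, VenueID}⁺ = {Country, Topic, VenueID}.
Schema1 ⊄ {Country, Topic, VenueID} and Schema2 ⊄ {Country, Topic, VenueID}, so the split is lossy.

No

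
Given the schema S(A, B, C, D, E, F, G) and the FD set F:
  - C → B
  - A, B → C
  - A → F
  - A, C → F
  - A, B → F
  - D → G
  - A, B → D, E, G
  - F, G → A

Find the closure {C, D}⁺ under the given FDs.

Start with {C, D}.
C → B applies; add {B} → now {B, C, D}.
D → G applies; add {G} → now {B, C, D, G}.
No further FD applies.

{B, C, D, G}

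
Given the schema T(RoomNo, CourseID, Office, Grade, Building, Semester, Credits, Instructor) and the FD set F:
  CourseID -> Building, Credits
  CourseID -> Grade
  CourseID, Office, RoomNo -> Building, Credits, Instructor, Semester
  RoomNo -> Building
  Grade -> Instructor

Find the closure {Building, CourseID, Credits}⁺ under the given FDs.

Start with {Building, CourseID, Credits}.
CourseID -> Grade applies; add {Grade} → now {Building, CourseID, Credits, Grade}.
Grade -> Instructor applies; add {Instructor} → now {Building, CourseID, Credits, Grade, Instructor}.
No further FD applies.

{Building, CourseID, Credits, Grade, Instructor}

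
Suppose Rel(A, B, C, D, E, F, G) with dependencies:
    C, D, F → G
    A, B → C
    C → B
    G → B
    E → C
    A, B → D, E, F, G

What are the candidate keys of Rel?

Attributes never on any right-hand side: {A} — every candidate key must contain it.
{A, B}⁺ = {A, B, C, D, E, F, G} — all of the relation — so {A, B} is a candidate key.
{A, C}⁺ = {A, B, C, D, E, F, G} — all of the relation — so {A, C} is a candidate key.
{A, E}⁺ = {A, B, C, D, E, F, G} — all of the relation — so {A, E} is a candidate key.
{A, G}⁺ = {A, B, C, D, E, F, G} — all of the relation — so {A, G} is a candidate key.
No proper subset of any of these is a key, and no other minimal superkey exists.

{A, B}, {A, C}, {A, E}, {A, G}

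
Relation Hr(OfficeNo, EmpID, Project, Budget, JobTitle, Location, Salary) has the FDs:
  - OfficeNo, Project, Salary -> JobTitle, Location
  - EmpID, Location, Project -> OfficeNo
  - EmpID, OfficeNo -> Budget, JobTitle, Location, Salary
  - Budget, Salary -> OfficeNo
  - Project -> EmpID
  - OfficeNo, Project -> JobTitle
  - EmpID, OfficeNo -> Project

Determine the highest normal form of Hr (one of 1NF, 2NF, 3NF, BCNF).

Candidate keys: {Budget, EmpID, Salary}, {Budget, Project, Salary}, {EmpID, OfficeNo}, {Location, Project}, {OfficeNo, Project}. Prime attributes: {Budget, EmpID, Location, OfficeNo, Project, Salary}.
Budget, Salary -> OfficeNo breaks BCNF: {Budget, Salary}⁺ = {Budget, OfficeNo, Salary}, so {Budget, Salary} is not a superkey.
But every attribute on its right side ({OfficeNo}) is prime, and the same holds for every other non-superkey FD, so 3NF still holds.

3NF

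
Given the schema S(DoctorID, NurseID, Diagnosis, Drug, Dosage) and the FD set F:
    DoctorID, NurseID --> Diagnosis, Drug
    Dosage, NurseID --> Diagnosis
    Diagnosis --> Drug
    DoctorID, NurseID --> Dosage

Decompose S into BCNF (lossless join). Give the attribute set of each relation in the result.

{Diagnosis, Dosage, NurseID}; {Diagnosis, Drug}; {DoctorID, Dosage, NurseID}

Candidate key of the original relation: {DoctorID, NurseID}.
In {Diagnosis, DoctorID, Dosage, Drug, NurseID}, {Dosage, NurseID} is not a superkey ({Dosage, NurseID}⁺ restricted to this set is {Diagnosis, Dosage, Drug, NurseID}), so split on Dosage, NurseID --> Diagnosis, Drug into {Diagnosis, Dosage, Drug, NurseID} and {DoctorID, Dosage, NurseID}.
In {Diagnosis, Dosage, Drug, NurseID}, {Diagnosis} is not a superkey ({Diagnosis}⁺ restricted to this set is {Diagnosis, Drug}), so split on Diagnosis --> Drug into {Diagnosis, Drug} and {Diagnosis, Dosage, NurseID}.
{Diagnosis, Drug} is in BCNF.
{Diagnosis, Dosage, NurseID} is in BCNF.
{DoctorID, Dosage, NurseID} is in BCNF.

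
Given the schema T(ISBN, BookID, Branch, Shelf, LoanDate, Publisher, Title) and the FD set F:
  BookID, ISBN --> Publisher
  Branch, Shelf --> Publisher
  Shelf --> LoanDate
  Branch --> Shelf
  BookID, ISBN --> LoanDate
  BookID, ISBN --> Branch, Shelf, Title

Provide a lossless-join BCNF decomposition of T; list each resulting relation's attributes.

Candidate key of the original relation: {BookID, ISBN}.
In {BookID, Branch, ISBN, LoanDate, Publisher, Shelf, Title}, {Branch, Shelf} is not a superkey ({Branch, Shelf}⁺ restricted to this set is {Branch, LoanDate, Publisher, Shelf}), so split on Branch, Shelf --> LoanDate, Publisher into {Branch, LoanDate, Publisher, Shelf} and {BookID, Branch, ISBN, Shelf, Title}.
In {Branch, LoanDate, Publisher, Shelf}, {Shelf} is not a superkey ({Shelf}⁺ restricted to this set is {LoanDate, Shelf}), so split on Shelf --> LoanDate into {LoanDate, Shelf} and {Branch, Publisher, Shelf}.
{LoanDate, Shelf}: every determinant is a superkey — BCNF.
{Branch, Publisher, Shelf}: every determinant is a superkey — BCNF.
In {BookID, Branch, ISBN, Shelf, Title}, {Branch} is not a superkey ({Branch}⁺ restricted to this set is {Branch, Shelf}), so split on Branch --> Shelf into {Branch, Shelf} and {BookID, Branch, ISBN, Title}.
{Branch, Shelf}: every determinant is a superkey — BCNF.
{BookID, Branch, ISBN, Title}: every determinant is a superkey — BCNF.

{BookID, Branch, ISBN, Title}; {Branch, Publisher, Shelf}; {LoanDate, Shelf}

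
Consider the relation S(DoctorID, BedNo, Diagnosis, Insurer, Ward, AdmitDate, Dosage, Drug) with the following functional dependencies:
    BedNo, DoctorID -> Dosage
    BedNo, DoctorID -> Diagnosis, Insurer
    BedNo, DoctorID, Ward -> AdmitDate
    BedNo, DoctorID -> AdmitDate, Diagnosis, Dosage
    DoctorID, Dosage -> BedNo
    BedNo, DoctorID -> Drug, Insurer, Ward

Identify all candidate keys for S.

{BedNo, DoctorID}, {DoctorID, Dosage}

No FD produces {DoctorID}, so it must be in every candidate key.
Closure of {BedNo, DoctorID} is {AdmitDate, BedNo, Diagnosis, DoctorID, Dosage, Drug, Insurer, Ward}, the whole schema; {BedNo, DoctorID} is a candidate key.
Closure of {DoctorID, Dosage} is {AdmitDate, BedNo, Diagnosis, DoctorID, Dosage, Drug, Insurer, Ward}, the whole schema; {DoctorID, Dosage} is a candidate key.
Any other superkey properly contains one of these, so there are no further candidate keys.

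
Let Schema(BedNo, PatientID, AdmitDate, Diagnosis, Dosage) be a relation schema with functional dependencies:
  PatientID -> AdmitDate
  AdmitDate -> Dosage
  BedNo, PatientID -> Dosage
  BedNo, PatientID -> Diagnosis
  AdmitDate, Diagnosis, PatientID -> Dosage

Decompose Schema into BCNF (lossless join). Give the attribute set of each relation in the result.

{AdmitDate, Dosage}; {AdmitDate, PatientID}; {BedNo, Diagnosis, PatientID}

Candidate key of the original relation: {BedNo, PatientID}.
In {AdmitDate, BedNo, Diagnosis, Dosage, PatientID}, {PatientID} is not a superkey ({PatientID}⁺ restricted to this set is {AdmitDate, Dosage, PatientID}), so split on PatientID -> AdmitDate, Dosage into {AdmitDate, Dosage, PatientID} and {BedNo, Diagnosis, PatientID}.
In {AdmitDate, Dosage, PatientID}, {AdmitDate} is not a superkey ({AdmitDate}⁺ restricted to this set is {AdmitDate, Dosage}), so split on AdmitDate -> Dosage into {AdmitDate, Dosage} and {AdmitDate, PatientID}.
{AdmitDate, Dosage} has no BCNF violation.
{AdmitDate, PatientID} has no BCNF violation.
{BedNo, Diagnosis, PatientID} has no BCNF violation.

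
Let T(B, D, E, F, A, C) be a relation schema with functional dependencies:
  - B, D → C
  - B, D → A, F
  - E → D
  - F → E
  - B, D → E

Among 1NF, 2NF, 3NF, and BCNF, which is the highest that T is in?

Candidate keys: {B, D}, {B, E}, {B, F}. Prime attributes: {B, D, E, F}.
For E → D we have {E}⁺ = {D, E}; {E} is not a superkey, so BCNF fails.
Since {D} ⊆ prime attributes and every other non-superkey FD also has a prime right side, the schema is in 3NF.

3NF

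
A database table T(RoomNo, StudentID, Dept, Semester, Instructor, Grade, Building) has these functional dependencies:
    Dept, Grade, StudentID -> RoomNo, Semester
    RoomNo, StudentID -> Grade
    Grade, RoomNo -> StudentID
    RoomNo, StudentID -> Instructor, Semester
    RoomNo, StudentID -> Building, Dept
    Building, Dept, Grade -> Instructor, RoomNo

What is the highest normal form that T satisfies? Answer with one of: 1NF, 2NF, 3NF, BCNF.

BCNF

Candidate keys: {Building, Dept, Grade}, {Dept, Grade, StudentID}, {Grade, RoomNo}, {RoomNo, StudentID}. Prime attributes: {Building, Dept, Grade, RoomNo, StudentID}.
Each dependency's left side is a superkey — BCNF holds.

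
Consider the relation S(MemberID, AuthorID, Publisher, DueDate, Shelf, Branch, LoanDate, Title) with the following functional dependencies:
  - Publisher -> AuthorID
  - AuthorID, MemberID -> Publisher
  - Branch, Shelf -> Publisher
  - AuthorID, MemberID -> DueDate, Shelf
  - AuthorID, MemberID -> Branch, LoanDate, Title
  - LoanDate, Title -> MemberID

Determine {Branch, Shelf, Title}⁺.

Start with {Branch, Shelf, Title}.
Branch, Shelf -> Publisher applies; add {Publisher} → now {Branch, Publisher, Shelf, Title}.
Publisher -> AuthorID applies; add {AuthorID} → now {AuthorID, Branch, Publisher, Shelf, Title}.
No further FD applies.

{AuthorID, Branch, Publisher, Shelf, Title}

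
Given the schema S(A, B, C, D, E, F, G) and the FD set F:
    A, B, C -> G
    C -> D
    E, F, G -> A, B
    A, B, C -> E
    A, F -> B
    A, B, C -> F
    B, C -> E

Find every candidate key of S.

Attributes never on any right-hand side: {C} — every candidate key must contain it.
Closure of {A, B, C} is {A, B, C, D, E, F, G}, the whole schema; {A, B, C} is a candidate key.
Closure of {A, C, F} is {A, B, C, D, E, F, G}, the whole schema; {A, C, F} is a candidate key.
Closure of {B, C, F, G} is {A, B, C, D, E, F, G}, the whole schema; {B, C, F, G} is a candidate key.
Closure of {C, E, F, G} is {A, B, C, D, E, F, G}, the whole schema; {C, E, F, G} is a candidate key.
These are minimal and exhaustive — every other superkey contains one of them.

{A, B, C}, {A, C, F}, {B, C, F, G}, {C, E, F, G}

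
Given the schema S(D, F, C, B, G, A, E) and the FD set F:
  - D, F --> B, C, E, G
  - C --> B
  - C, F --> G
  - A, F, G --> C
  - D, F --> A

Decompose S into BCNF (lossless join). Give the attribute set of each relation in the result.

Candidate key of the original relation: {D, F}.
In {A, B, C, D, E, F, G}, {C} is not a superkey ({C}⁺ restricted to this set is {B, C}), so split on C --> B into {B, C} and {A, C, D, E, F, G}.
{B, C}: every determinant is a superkey — BCNF.
In {A, C, D, E, F, G}, {C, F} is not a superkey ({C, F}⁺ restricted to this set is {C, F, G}), so split on C, F --> G into {C, F, G} and {A, C, D, E, F}.
{C, F, G}: every determinant is a superkey — BCNF.
{A, C, D, E, F}: every determinant is a superkey — BCNF.

{A, C, D, E, F}; {B, C}; {C, F, G}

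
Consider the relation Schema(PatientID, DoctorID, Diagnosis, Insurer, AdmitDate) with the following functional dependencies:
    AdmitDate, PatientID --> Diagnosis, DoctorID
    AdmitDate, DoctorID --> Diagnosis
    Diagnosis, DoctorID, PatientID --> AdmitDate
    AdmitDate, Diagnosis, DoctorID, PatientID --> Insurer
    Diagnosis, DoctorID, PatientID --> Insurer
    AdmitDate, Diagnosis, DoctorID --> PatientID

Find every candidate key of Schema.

Closure of {AdmitDate, DoctorID} is {AdmitDate, Diagnosis, DoctorID, Insurer, PatientID}, the whole schema; {AdmitDate, DoctorID} is a candidate key.
Closure of {AdmitDate, PatientID} is {AdmitDate, Diagnosis, DoctorID, Insurer, PatientID}, the whole schema; {AdmitDate, PatientID} is a candidate key.
Closure of {Diagnosis, DoctorID, PatientID} is {AdmitDate, Diagnosis, DoctorID, Insurer, PatientID}, the whole schema; {Diagnosis, DoctorID, PatientID} is a candidate key.
Any other superkey properly contains one of these, so there are no further candidate keys.

{AdmitDate, DoctorID}, {AdmitDate, PatientID}, {Diagnosis, DoctorID, PatientID}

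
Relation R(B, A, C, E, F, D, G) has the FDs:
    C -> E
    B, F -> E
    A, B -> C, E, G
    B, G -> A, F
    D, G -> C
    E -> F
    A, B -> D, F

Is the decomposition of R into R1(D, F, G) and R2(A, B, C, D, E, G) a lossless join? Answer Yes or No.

The shared attributes are {D, G} and {D, G}⁺ = {C, D, E, F, G}.
This includes all of R1, so the common attributes are a superkey of R1 — the join is lossless.

Yes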